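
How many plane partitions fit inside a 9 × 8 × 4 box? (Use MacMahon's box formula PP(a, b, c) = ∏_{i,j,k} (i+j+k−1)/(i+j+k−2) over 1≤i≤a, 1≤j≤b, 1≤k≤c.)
PP(9, 8, 4) = 151561524301616

Evaluate the triple product over i = 1..9, j = 1..8, k = 1..4. The factors are (2/1) · (3/2) · (4/3) · (5/4) · (3/2) · (4/3) · (5/4) · (6/5) · … (288 factors total). The numerators and denominators telescope so the product is an integer; carrying out the multiplication exactly gives PP(9, 8, 4) = 151561524301616.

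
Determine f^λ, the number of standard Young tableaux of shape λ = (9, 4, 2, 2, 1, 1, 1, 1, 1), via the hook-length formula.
# SYT of shape (9, 4, 2, 2, 1, 1, 1, 1, 1) = 605011680

Hook-length formula: f^λ = n! / Π hook(c), product over all cells c of the Young diagram. For λ = (9, 4, 2, 2, 1, 1, 1, 1, 1), n = 22 boxes. Hook lengths by row (left-to-right, top-to-bottom): [17, 11, 8, 7, 5, 4, 3, 2, 1]; [11, 5, 2, 1]; [8, 2]; [7, 1]; [5]; [4]; [3]; [2]; [1]. Product of hooks = 1857816576000. So f^λ = 22! / 1857816576000 = 1124000727777607680000 / 1857816576000 = 605011680.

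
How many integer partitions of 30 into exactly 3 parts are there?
p(30, 3 parts) = 75

Partitions of n into exactly k parts are in bijection with partitions of n − k into at most k parts (subtract 1 from each part). So p(30, exactly 3) = p(27, parts ≤ 3). Computing via the recurrence p(m, j) = p(m, j−1) + p(m−j, j) gives 75.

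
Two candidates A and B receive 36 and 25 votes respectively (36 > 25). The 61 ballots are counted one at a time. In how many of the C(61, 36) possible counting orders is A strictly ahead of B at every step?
Strict-lead orderings = 15863050492155867

Total orderings of the 61 votes with 36 for A: C(61, 36) = 87967825456500717. By the Bertrand ballot formula (Cycle Lemma / reflection principle), the number of orderings in which A is strictly ahead of B throughout is (p − q)/(p + q) · C(p + q, p) = (36 − 25)/(36 + 25) · 87967825456500717 = 15863050492155867.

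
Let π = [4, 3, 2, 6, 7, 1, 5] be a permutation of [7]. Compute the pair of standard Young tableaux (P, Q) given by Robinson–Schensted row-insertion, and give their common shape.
P = [1, 5, 7] / [2, 6] / [3] / [4];  Q = [1, 4, 5] / [2, 7] / [3] / [6];  common shape = (3, 2, 1, 1)

Row-insert the values π_1, π_2, … into P one at a time, bumping the leftmost entry strictly greater than the inserted value down to the next row. The recording tableau Q records, in position (i, j), the step at which that cell was added to P.
  Insert 4 (step 1): P = [4];  Q = [1]
  Insert 3 (step 2): P = [3] / [4];  Q = [1] / [2]
  Insert 2 (step 3): P = [2] / [3] / [4];  Q = [1] / [2] / [3]
  Insert 6 (step 4): P = [2, 6] / [3] / [4];  Q = [1, 4] / [2] / [3]
  Insert 7 (step 5): P = [2, 6, 7] / [3] / [4];  Q = [1, 4, 5] / [2] / [3]
  Insert 1 (step 6): P = [1, 6, 7] / [2] / [3] / [4];  Q = [1, 4, 5] / [2] / [3] / [6]
  Insert 5 (step 7): P = [1, 5, 7] / [2, 6] / [3] / [4];  Q = [1, 4, 5] / [2, 7] / [3] / [6]
Final shape: (3, 2, 1, 1).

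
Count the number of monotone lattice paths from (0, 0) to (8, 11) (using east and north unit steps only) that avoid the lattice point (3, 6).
Number of paths = 54414

Total paths from (0, 0) to (8, 11): C(19, 8) = 75582. Paths through (3, 6): (paths (0, 0) → (3, 6)) × (paths (3, 6) → (8, 11)) = C(9, 3) · C(10, 5) = 84 · 252 = 21168. Avoidance count = 75582 − 21168 = 54414.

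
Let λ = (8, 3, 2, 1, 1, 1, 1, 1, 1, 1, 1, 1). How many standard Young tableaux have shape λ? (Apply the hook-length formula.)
# SYT of shape (8, 3, 2, 1, 1, 1, 1, 1, 1, 1, 1, 1) = 50265600

Hook-length formula: f^λ = n! / Π hook(c), product over all cells c of the Young diagram. For λ = (8, 3, 2, 1, 1, 1, 1, 1, 1, 1, 1, 1), n = 22 boxes. Hook lengths by row (left-to-right, top-to-bottom): [19, 9, 7, 5, 4, 3, 2, 1]; [13, 3, 1]; [11, 1]; [9]; [8]; [7]; [6]; [5]; [4]; [3]; [2]; [1]. Product of hooks = 22361231692800. So f^λ = 22! / 22361231692800 = 1124000727777607680000 / 22361231692800 = 50265600.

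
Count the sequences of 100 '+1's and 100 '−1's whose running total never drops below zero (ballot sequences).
C_100 = 896519947090131496687170070074100632420837521538745909320

These ballot sequences are counted by the Catalan number C_n = (1/(n + 1)) · C(2n, n). For n = 100: C_100 = (1/101) · C(200, 100) = 90548514656103281165404177077484163874504589675413336841320/101 = 896519947090131496687170070074100632420837521538745909320.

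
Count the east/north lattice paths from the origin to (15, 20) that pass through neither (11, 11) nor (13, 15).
Number of paths = 2179485000

Inclusion–exclusion. Total paths: C(35, 15) = 3247943160. Through P₁: C(22, 11)·C(13, 4) = 504383880. Through P₂: C(28, 13)·C(7, 2) = 786285360. Since P₁ is strictly southwest of P₂, a monotone path through both must visit P₁ then P₂; paths through both = C(22, 11)·C(6, 2)·C(7, 2) = 222211080. Avoid both = 3247943160 − 504383880 − 786285360 + 222211080 = 2179485000.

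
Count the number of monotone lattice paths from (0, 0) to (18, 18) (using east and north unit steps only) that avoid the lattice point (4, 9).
Number of paths = 8490844450

Total paths from (0, 0) to (18, 18): C(36, 18) = 9075135300. Paths through (4, 9): (paths (0, 0) → (4, 9)) × (paths (4, 9) → (18, 18)) = C(13, 4) · C(23, 14) = 715 · 817190 = 584290850. Avoidance count = 9075135300 − 584290850 = 8490844450.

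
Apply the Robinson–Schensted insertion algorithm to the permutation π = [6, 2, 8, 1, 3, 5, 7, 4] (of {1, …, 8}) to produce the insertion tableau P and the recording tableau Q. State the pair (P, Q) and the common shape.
P = [1, 3, 4, 7] / [2, 5] / [6, 8];  Q = [1, 3, 6, 7] / [2, 5] / [4, 8];  common shape = (4, 2, 2)

Row-insert the values π_1, π_2, … into P one at a time, bumping the leftmost entry strictly greater than the inserted value down to the next row. The recording tableau Q records, in position (i, j), the step at which that cell was added to P.
  Insert 6 (step 1): P = [6];  Q = [1]
  Insert 2 (step 2): P = [2] / [6];  Q = [1] / [2]
  Insert 8 (step 3): P = [2, 8] / [6];  Q = [1, 3] / [2]
  Insert 1 (step 4): P = [1, 8] / [2] / [6];  Q = [1, 3] / [2] / [4]
  Insert 3 (step 5): P = [1, 3] / [2, 8] / [6];  Q = [1, 3] / [2, 5] / [4]
  Insert 5 (step 6): P = [1, 3, 5] / [2, 8] / [6];  Q = [1, 3, 6] / [2, 5] / [4]
  Insert 7 (step 7): P = [1, 3, 5, 7] / [2, 8] / [6];  Q = [1, 3, 6, 7] / [2, 5] / [4]
  Insert 4 (step 8): P = [1, 3, 4, 7] / [2, 5] / [6, 8];  Q = [1, 3, 6, 7] / [2, 5] / [4, 8]
Final shape: (4, 2, 2).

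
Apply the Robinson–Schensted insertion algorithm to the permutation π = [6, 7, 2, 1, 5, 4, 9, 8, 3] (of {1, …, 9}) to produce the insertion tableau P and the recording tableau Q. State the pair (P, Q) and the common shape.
P = [1, 3, 8] / [2, 4, 9] / [5, 7] / [6];  Q = [1, 2, 7] / [3, 5, 8] / [4, 6] / [9];  common shape = (3, 3, 2, 1)

Row-insert the values π_1, π_2, … into P one at a time, bumping the leftmost entry strictly greater than the inserted value down to the next row. The recording tableau Q records, in position (i, j), the step at which that cell was added to P.
  Insert 6 (step 1): P = [6];  Q = [1]
  Insert 7 (step 2): P = [6, 7];  Q = [1, 2]
  Insert 2 (step 3): P = [2, 7] / [6];  Q = [1, 2] / [3]
  Insert 1 (step 4): P = [1, 7] / [2] / [6];  Q = [1, 2] / [3] / [4]
  Insert 5 (step 5): P = [1, 5] / [2, 7] / [6];  Q = [1, 2] / [3, 5] / [4]
  Insert 4 (step 6): P = [1, 4] / [2, 5] / [6, 7];  Q = [1, 2] / [3, 5] / [4, 6]
  Insert 9 (step 7): P = [1, 4, 9] / [2, 5] / [6, 7];  Q = [1, 2, 7] / [3, 5] / [4, 6]
  Insert 8 (step 8): P = [1, 4, 8] / [2, 5, 9] / [6, 7];  Q = [1, 2, 7] / [3, 5, 8] / [4, 6]
  Insert 3 (step 9): P = [1, 3, 8] / [2, 4, 9] / [5, 7] / [6];  Q = [1, 2, 7] / [3, 5, 8] / [4, 6] / [9]
Final shape: (3, 3, 2, 1).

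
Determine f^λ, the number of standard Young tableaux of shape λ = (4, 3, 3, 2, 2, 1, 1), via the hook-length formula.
# SYT of shape (4, 3, 3, 2, 2, 1, 1) = 416988

Hook-length formula: f^λ = n! / Π hook(c), product over all cells c of the Young diagram. For λ = (4, 3, 3, 2, 2, 1, 1), n = 16 boxes. Hook lengths by row (left-to-right, top-to-bottom): [10, 7, 4, 1]; [8, 5, 2]; [7, 4, 1]; [5, 2]; [4, 1]; [2]; [1]. Product of hooks = 50176000. So f^λ = 16! / 50176000 = 20922789888000 / 50176000 = 416988.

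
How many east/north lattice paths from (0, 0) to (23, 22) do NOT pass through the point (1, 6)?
Number of paths = 3961035542790

Total paths from (0, 0) to (23, 22): C(45, 23) = 4116715363800. Paths through (1, 6): (paths (0, 0) → (1, 6)) × (paths (1, 6) → (23, 22)) = C(7, 1) · C(38, 22) = 7 · 22239974430 = 155679821010. Avoidance count = 4116715363800 − 155679821010 = 3961035542790.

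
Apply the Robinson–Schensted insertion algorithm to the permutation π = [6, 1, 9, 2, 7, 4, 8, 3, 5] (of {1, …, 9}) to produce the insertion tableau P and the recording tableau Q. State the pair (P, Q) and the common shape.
P = [1, 2, 3, 5] / [4, 7, 8] / [6] / [9];  Q = [1, 3, 5, 7] / [2, 4, 9] / [6] / [8];  common shape = (4, 3, 1, 1)

Row-insert the values π_1, π_2, … into P one at a time, bumping the leftmost entry strictly greater than the inserted value down to the next row. The recording tableau Q records, in position (i, j), the step at which that cell was added to P.
  Insert 6 (step 1): P = [6];  Q = [1]
  Insert 1 (step 2): P = [1] / [6];  Q = [1] / [2]
  Insert 9 (step 3): P = [1, 9] / [6];  Q = [1, 3] / [2]
  Insert 2 (step 4): P = [1, 2] / [6, 9];  Q = [1, 3] / [2, 4]
  Insert 7 (step 5): P = [1, 2, 7] / [6, 9];  Q = [1, 3, 5] / [2, 4]
  Insert 4 (step 6): P = [1, 2, 4] / [6, 7] / [9];  Q = [1, 3, 5] / [2, 4] / [6]
  Insert 8 (step 7): P = [1, 2, 4, 8] / [6, 7] / [9];  Q = [1, 3, 5, 7] / [2, 4] / [6]
  Insert 3 (step 8): P = [1, 2, 3, 8] / [4, 7] / [6] / [9];  Q = [1, 3, 5, 7] / [2, 4] / [6] / [8]
  Insert 5 (step 9): P = [1, 2, 3, 5] / [4, 7, 8] / [6] / [9];  Q = [1, 3, 5, 7] / [2, 4, 9] / [6] / [8]
Final shape: (4, 3, 1, 1).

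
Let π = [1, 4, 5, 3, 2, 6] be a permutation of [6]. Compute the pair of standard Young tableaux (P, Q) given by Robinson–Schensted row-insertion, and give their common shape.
P = [1, 2, 5, 6] / [3] / [4];  Q = [1, 2, 3, 6] / [4] / [5];  common shape = (4, 1, 1)

Row-insert the values π_1, π_2, … into P one at a time, bumping the leftmost entry strictly greater than the inserted value down to the next row. The recording tableau Q records, in position (i, j), the step at which that cell was added to P.
  Insert 1 (step 1): P = [1];  Q = [1]
  Insert 4 (step 2): P = [1, 4];  Q = [1, 2]
  Insert 5 (step 3): P = [1, 4, 5];  Q = [1, 2, 3]
  Insert 3 (step 4): P = [1, 3, 5] / [4];  Q = [1, 2, 3] / [4]
  Insert 2 (step 5): P = [1, 2, 5] / [3] / [4];  Q = [1, 2, 3] / [4] / [5]
  Insert 6 (step 6): P = [1, 2, 5, 6] / [3] / [4];  Q = [1, 2, 3, 6] / [4] / [5]
Final shape: (4, 1, 1).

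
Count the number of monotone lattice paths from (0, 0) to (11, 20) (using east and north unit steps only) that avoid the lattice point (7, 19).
Number of paths = 81383315

Total paths from (0, 0) to (11, 20): C(31, 11) = 84672315. Paths through (7, 19): (paths (0, 0) → (7, 19)) × (paths (7, 19) → (11, 20)) = C(26, 7) · C(5, 4) = 657800 · 5 = 3289000. Avoidance count = 84672315 − 3289000 = 81383315.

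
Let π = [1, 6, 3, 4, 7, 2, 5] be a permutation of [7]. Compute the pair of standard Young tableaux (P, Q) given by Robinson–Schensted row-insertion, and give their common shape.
P = [1, 2, 4, 5] / [3, 7] / [6];  Q = [1, 2, 4, 5] / [3, 7] / [6];  common shape = (4, 2, 1)

Row-insert the values π_1, π_2, … into P one at a time, bumping the leftmost entry strictly greater than the inserted value down to the next row. The recording tableau Q records, in position (i, j), the step at which that cell was added to P.
  Insert 1 (step 1): P = [1];  Q = [1]
  Insert 6 (step 2): P = [1, 6];  Q = [1, 2]
  Insert 3 (step 3): P = [1, 3] / [6];  Q = [1, 2] / [3]
  Insert 4 (step 4): P = [1, 3, 4] / [6];  Q = [1, 2, 4] / [3]
  Insert 7 (step 5): P = [1, 3, 4, 7] / [6];  Q = [1, 2, 4, 5] / [3]
  Insert 2 (step 6): P = [1, 2, 4, 7] / [3] / [6];  Q = [1, 2, 4, 5] / [3] / [6]
  Insert 5 (step 7): P = [1, 2, 4, 5] / [3, 7] / [6];  Q = [1, 2, 4, 5] / [3, 7] / [6]
Final shape: (4, 2, 1).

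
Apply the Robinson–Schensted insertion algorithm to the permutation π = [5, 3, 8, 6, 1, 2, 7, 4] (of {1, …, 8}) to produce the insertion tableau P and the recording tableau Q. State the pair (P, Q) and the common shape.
P = [1, 2, 4] / [3, 6, 7] / [5, 8];  Q = [1, 3, 7] / [2, 4, 8] / [5, 6];  common shape = (3, 3, 2)

Row-insert the values π_1, π_2, … into P one at a time, bumping the leftmost entry strictly greater than the inserted value down to the next row. The recording tableau Q records, in position (i, j), the step at which that cell was added to P.
  Insert 5 (step 1): P = [5];  Q = [1]
  Insert 3 (step 2): P = [3] / [5];  Q = [1] / [2]
  Insert 8 (step 3): P = [3, 8] / [5];  Q = [1, 3] / [2]
  Insert 6 (step 4): P = [3, 6] / [5, 8];  Q = [1, 3] / [2, 4]
  Insert 1 (step 5): P = [1, 6] / [3, 8] / [5];  Q = [1, 3] / [2, 4] / [5]
  Insert 2 (step 6): P = [1, 2] / [3, 6] / [5, 8];  Q = [1, 3] / [2, 4] / [5, 6]
  Insert 7 (step 7): P = [1, 2, 7] / [3, 6] / [5, 8];  Q = [1, 3, 7] / [2, 4] / [5, 6]
  Insert 4 (step 8): P = [1, 2, 4] / [3, 6, 7] / [5, 8];  Q = [1, 3, 7] / [2, 4, 8] / [5, 6]
Final shape: (3, 3, 2).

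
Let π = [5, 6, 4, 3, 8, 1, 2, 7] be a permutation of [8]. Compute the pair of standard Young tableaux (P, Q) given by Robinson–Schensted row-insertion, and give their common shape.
P = [1, 2, 7] / [3, 6, 8] / [4] / [5];  Q = [1, 2, 5] / [3, 7, 8] / [4] / [6];  common shape = (3, 3, 1, 1)

Row-insert the values π_1, π_2, … into P one at a time, bumping the leftmost entry strictly greater than the inserted value down to the next row. The recording tableau Q records, in position (i, j), the step at which that cell was added to P.
  Insert 5 (step 1): P = [5];  Q = [1]
  Insert 6 (step 2): P = [5, 6];  Q = [1, 2]
  Insert 4 (step 3): P = [4, 6] / [5];  Q = [1, 2] / [3]
  Insert 3 (step 4): P = [3, 6] / [4] / [5];  Q = [1, 2] / [3] / [4]
  Insert 8 (step 5): P = [3, 6, 8] / [4] / [5];  Q = [1, 2, 5] / [3] / [4]
  Insert 1 (step 6): P = [1, 6, 8] / [3] / [4] / [5];  Q = [1, 2, 5] / [3] / [4] / [6]
  Insert 2 (step 7): P = [1, 2, 8] / [3, 6] / [4] / [5];  Q = [1, 2, 5] / [3, 7] / [4] / [6]
  Insert 7 (step 8): P = [1, 2, 7] / [3, 6, 8] / [4] / [5];  Q = [1, 2, 5] / [3, 7, 8] / [4] / [6]
Final shape: (3, 3, 1, 1).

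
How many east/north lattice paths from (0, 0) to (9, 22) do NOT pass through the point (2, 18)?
Number of paths = 20097375

Total paths from (0, 0) to (9, 22): C(31, 9) = 20160075. Paths through (2, 18): (paths (0, 0) → (2, 18)) × (paths (2, 18) → (9, 22)) = C(20, 2) · C(11, 7) = 190 · 330 = 62700. Avoidance count = 20160075 − 62700 = 20097375.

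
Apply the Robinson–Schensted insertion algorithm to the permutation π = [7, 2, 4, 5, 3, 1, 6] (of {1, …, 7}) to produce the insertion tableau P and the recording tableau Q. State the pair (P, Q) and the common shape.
P = [1, 3, 5, 6] / [2] / [4] / [7];  Q = [1, 3, 4, 7] / [2] / [5] / [6];  common shape = (4, 1, 1, 1)

Row-insert the values π_1, π_2, … into P one at a time, bumping the leftmost entry strictly greater than the inserted value down to the next row. The recording tableau Q records, in position (i, j), the step at which that cell was added to P.
  Insert 7 (step 1): P = [7];  Q = [1]
  Insert 2 (step 2): P = [2] / [7];  Q = [1] / [2]
  Insert 4 (step 3): P = [2, 4] / [7];  Q = [1, 3] / [2]
  Insert 5 (step 4): P = [2, 4, 5] / [7];  Q = [1, 3, 4] / [2]
  Insert 3 (step 5): P = [2, 3, 5] / [4] / [7];  Q = [1, 3, 4] / [2] / [5]
  Insert 1 (step 6): P = [1, 3, 5] / [2] / [4] / [7];  Q = [1, 3, 4] / [2] / [5] / [6]
  Insert 6 (step 7): P = [1, 3, 5, 6] / [2] / [4] / [7];  Q = [1, 3, 4, 7] / [2] / [5] / [6]
Final shape: (4, 1, 1, 1).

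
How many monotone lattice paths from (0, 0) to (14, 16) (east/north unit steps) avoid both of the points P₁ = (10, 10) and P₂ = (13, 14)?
Number of paths = 65848395

Inclusion–exclusion. Total paths: C(30, 14) = 145422675. Through P₁: C(20, 10)·C(10, 4) = 38798760. Through P₂: C(27, 13)·C(3, 1) = 60174900. Since P₁ is strictly southwest of P₂, a monotone path through both must visit P₁ then P₂; paths through both = C(20, 10)·C(7, 3)·C(3, 1) = 19399380. Avoid both = 145422675 − 38798760 − 60174900 + 19399380 = 65848395.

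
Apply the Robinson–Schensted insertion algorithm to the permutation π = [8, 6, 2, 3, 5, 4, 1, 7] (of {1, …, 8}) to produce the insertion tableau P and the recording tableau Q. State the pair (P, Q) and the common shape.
P = [1, 3, 4, 7] / [2] / [5] / [6] / [8];  Q = [1, 4, 5, 8] / [2] / [3] / [6] / [7];  common shape = (4, 1, 1, 1, 1)

Row-insert the values π_1, π_2, … into P one at a time, bumping the leftmost entry strictly greater than the inserted value down to the next row. The recording tableau Q records, in position (i, j), the step at which that cell was added to P.
  Insert 8 (step 1): P = [8];  Q = [1]
  Insert 6 (step 2): P = [6] / [8];  Q = [1] / [2]
  Insert 2 (step 3): P = [2] / [6] / [8];  Q = [1] / [2] / [3]
  Insert 3 (step 4): P = [2, 3] / [6] / [8];  Q = [1, 4] / [2] / [3]
  Insert 5 (step 5): P = [2, 3, 5] / [6] / [8];  Q = [1, 4, 5] / [2] / [3]
  Insert 4 (step 6): P = [2, 3, 4] / [5] / [6] / [8];  Q = [1, 4, 5] / [2] / [3] / [6]
  Insert 1 (step 7): P = [1, 3, 4] / [2] / [5] / [6] / [8];  Q = [1, 4, 5] / [2] / [3] / [6] / [7]
  Insert 7 (step 8): P = [1, 3, 4, 7] / [2] / [5] / [6] / [8];  Q = [1, 4, 5, 8] / [2] / [3] / [6] / [7]
Final shape: (4, 1, 1, 1, 1).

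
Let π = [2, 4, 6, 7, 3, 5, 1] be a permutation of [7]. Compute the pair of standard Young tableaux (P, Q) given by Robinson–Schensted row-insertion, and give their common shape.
P = [1, 3, 5, 7] / [2, 6] / [4];  Q = [1, 2, 3, 4] / [5, 6] / [7];  common shape = (4, 2, 1)

Row-insert the values π_1, π_2, … into P one at a time, bumping the leftmost entry strictly greater than the inserted value down to the next row. The recording tableau Q records, in position (i, j), the step at which that cell was added to P.
  Insert 2 (step 1): P = [2];  Q = [1]
  Insert 4 (step 2): P = [2, 4];  Q = [1, 2]
  Insert 6 (step 3): P = [2, 4, 6];  Q = [1, 2, 3]
  Insert 7 (step 4): P = [2, 4, 6, 7];  Q = [1, 2, 3, 4]
  Insert 3 (step 5): P = [2, 3, 6, 7] / [4];  Q = [1, 2, 3, 4] / [5]
  Insert 5 (step 6): P = [2, 3, 5, 7] / [4, 6];  Q = [1, 2, 3, 4] / [5, 6]
  Insert 1 (step 7): P = [1, 3, 5, 7] / [2, 6] / [4];  Q = [1, 2, 3, 4] / [5, 6] / [7]
Final shape: (4, 2, 1).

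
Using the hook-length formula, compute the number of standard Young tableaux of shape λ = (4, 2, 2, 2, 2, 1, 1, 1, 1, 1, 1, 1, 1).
# SYT of shape (4, 2, 2, 2, 2, 1, 1, 1, 1, 1, 1, 1, 1) = 654075

Hook-length formula: f^λ = n! / Π hook(c), product over all cells c of the Young diagram. For λ = (4, 2, 2, 2, 2, 1, 1, 1, 1, 1, 1, 1, 1), n = 20 boxes. Hook lengths by row (left-to-right, top-to-bottom): [16, 7, 2, 1]; [13, 4]; [12, 3]; [11, 2]; [10, 1]; [8]; [7]; [6]; [5]; [4]; [3]; [2]; [1]. Product of hooks = 3719607091200. So f^λ = 20! / 3719607091200 = 2432902008176640000 / 3719607091200 = 654075.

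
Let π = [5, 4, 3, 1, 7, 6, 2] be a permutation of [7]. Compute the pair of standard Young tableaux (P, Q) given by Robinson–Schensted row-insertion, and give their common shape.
P = [1, 2] / [3, 6] / [4, 7] / [5];  Q = [1, 5] / [2, 6] / [3, 7] / [4];  common shape = (2, 2, 2, 1)

Row-insert the values π_1, π_2, … into P one at a time, bumping the leftmost entry strictly greater than the inserted value down to the next row. The recording tableau Q records, in position (i, j), the step at which that cell was added to P.
  Insert 5 (step 1): P = [5];  Q = [1]
  Insert 4 (step 2): P = [4] / [5];  Q = [1] / [2]
  Insert 3 (step 3): P = [3] / [4] / [5];  Q = [1] / [2] / [3]
  Insert 1 (step 4): P = [1] / [3] / [4] / [5];  Q = [1] / [2] / [3] / [4]
  Insert 7 (step 5): P = [1, 7] / [3] / [4] / [5];  Q = [1, 5] / [2] / [3] / [4]
  Insert 6 (step 6): P = [1, 6] / [3, 7] / [4] / [5];  Q = [1, 5] / [2, 6] / [3] / [4]
  Insert 2 (step 7): P = [1, 2] / [3, 6] / [4, 7] / [5];  Q = [1, 5] / [2, 6] / [3, 7] / [4]
Final shape: (2, 2, 2, 1).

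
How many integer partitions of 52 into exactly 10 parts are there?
p(52, 10 parts) = 22367

Partitions of n into exactly k parts are in bijection with partitions of n − k into at most k parts (subtract 1 from each part). So p(52, exactly 10) = p(42, parts ≤ 10). Computing via the recurrence p(m, j) = p(m, j−1) + p(m−j, j) gives 22367.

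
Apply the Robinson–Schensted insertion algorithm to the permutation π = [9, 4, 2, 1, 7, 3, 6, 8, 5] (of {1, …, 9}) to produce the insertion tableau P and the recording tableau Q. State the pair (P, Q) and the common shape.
P = [1, 3, 5, 8] / [2, 6] / [4, 7] / [9];  Q = [1, 5, 7, 8] / [2, 6] / [3, 9] / [4];  common shape = (4, 2, 2, 1)

Row-insert the values π_1, π_2, … into P one at a time, bumping the leftmost entry strictly greater than the inserted value down to the next row. The recording tableau Q records, in position (i, j), the step at which that cell was added to P.
  Insert 9 (step 1): P = [9];  Q = [1]
  Insert 4 (step 2): P = [4] / [9];  Q = [1] / [2]
  Insert 2 (step 3): P = [2] / [4] / [9];  Q = [1] / [2] / [3]
  Insert 1 (step 4): P = [1] / [2] / [4] / [9];  Q = [1] / [2] / [3] / [4]
  Insert 7 (step 5): P = [1, 7] / [2] / [4] / [9];  Q = [1, 5] / [2] / [3] / [4]
  Insert 3 (step 6): P = [1, 3] / [2, 7] / [4] / [9];  Q = [1, 5] / [2, 6] / [3] / [4]
  Insert 6 (step 7): P = [1, 3, 6] / [2, 7] / [4] / [9];  Q = [1, 5, 7] / [2, 6] / [3] / [4]
  Insert 8 (step 8): P = [1, 3, 6, 8] / [2, 7] / [4] / [9];  Q = [1, 5, 7, 8] / [2, 6] / [3] / [4]
  Insert 5 (step 9): P = [1, 3, 5, 8] / [2, 6] / [4, 7] / [9];  Q = [1, 5, 7, 8] / [2, 6] / [3, 9] / [4]
Final shape: (4, 2, 2, 1).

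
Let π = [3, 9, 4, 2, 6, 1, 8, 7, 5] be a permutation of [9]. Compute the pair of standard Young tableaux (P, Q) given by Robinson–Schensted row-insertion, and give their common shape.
P = [1, 4, 5, 7] / [2, 6] / [3, 8] / [9];  Q = [1, 2, 5, 7] / [3, 8] / [4, 9] / [6];  common shape = (4, 2, 2, 1)

Row-insert the values π_1, π_2, … into P one at a time, bumping the leftmost entry strictly greater than the inserted value down to the next row. The recording tableau Q records, in position (i, j), the step at which that cell was added to P.
  Insert 3 (step 1): P = [3];  Q = [1]
  Insert 9 (step 2): P = [3, 9];  Q = [1, 2]
  Insert 4 (step 3): P = [3, 4] / [9];  Q = [1, 2] / [3]
  Insert 2 (step 4): P = [2, 4] / [3] / [9];  Q = [1, 2] / [3] / [4]
  Insert 6 (step 5): P = [2, 4, 6] / [3] / [9];  Q = [1, 2, 5] / [3] / [4]
  Insert 1 (step 6): P = [1, 4, 6] / [2] / [3] / [9];  Q = [1, 2, 5] / [3] / [4] / [6]
  Insert 8 (step 7): P = [1, 4, 6, 8] / [2] / [3] / [9];  Q = [1, 2, 5, 7] / [3] / [4] / [6]
  Insert 7 (step 8): P = [1, 4, 6, 7] / [2, 8] / [3] / [9];  Q = [1, 2, 5, 7] / [3, 8] / [4] / [6]
  Insert 5 (step 9): P = [1, 4, 5, 7] / [2, 6] / [3, 8] / [9];  Q = [1, 2, 5, 7] / [3, 8] / [4, 9] / [6]
Final shape: (4, 2, 2, 1).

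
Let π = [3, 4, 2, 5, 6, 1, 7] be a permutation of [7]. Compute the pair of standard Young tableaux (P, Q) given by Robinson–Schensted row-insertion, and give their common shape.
P = [1, 4, 5, 6, 7] / [2] / [3];  Q = [1, 2, 4, 5, 7] / [3] / [6];  common shape = (5, 1, 1)

Row-insert the values π_1, π_2, … into P one at a time, bumping the leftmost entry strictly greater than the inserted value down to the next row. The recording tableau Q records, in position (i, j), the step at which that cell was added to P.
  Insert 3 (step 1): P = [3];  Q = [1]
  Insert 4 (step 2): P = [3, 4];  Q = [1, 2]
  Insert 2 (step 3): P = [2, 4] / [3];  Q = [1, 2] / [3]
  Insert 5 (step 4): P = [2, 4, 5] / [3];  Q = [1, 2, 4] / [3]
  Insert 6 (step 5): P = [2, 4, 5, 6] / [3];  Q = [1, 2, 4, 5] / [3]
  Insert 1 (step 6): P = [1, 4, 5, 6] / [2] / [3];  Q = [1, 2, 4, 5] / [3] / [6]
  Insert 7 (step 7): P = [1, 4, 5, 6, 7] / [2] / [3];  Q = [1, 2, 4, 5, 7] / [3] / [6]
Final shape: (5, 1, 1).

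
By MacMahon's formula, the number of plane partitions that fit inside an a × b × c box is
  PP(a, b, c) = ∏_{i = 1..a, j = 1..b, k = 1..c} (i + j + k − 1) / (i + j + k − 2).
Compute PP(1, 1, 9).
PP(1, 1, 9) = 10

Evaluate the triple product over i = 1..1, j = 1..1, k = 1..9. The factors are (2/1) · (3/2) · (4/3) · (5/4) · (6/5) · (7/6) · (8/7) · (9/8) · … (9 factors total). The numerators and denominators telescope so the product is an integer; carrying out the multiplication exactly gives PP(1, 1, 9) = 10.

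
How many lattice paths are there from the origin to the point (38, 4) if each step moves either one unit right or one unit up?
Number of paths = 111930

A monotone lattice path from (0, 0) to (38, 4) consists of 38 east steps and 4 north steps in some order, so it is determined by which 38 of the 42 steps are east. The count is C(42, 38) = 111930.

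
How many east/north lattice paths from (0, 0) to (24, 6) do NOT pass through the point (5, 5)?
Number of paths = 588735

Total paths from (0, 0) to (24, 6): C(30, 24) = 593775. Paths through (5, 5): (paths (0, 0) → (5, 5)) × (paths (5, 5) → (24, 6)) = C(10, 5) · C(20, 19) = 252 · 20 = 5040. Avoidance count = 593775 − 5040 = 588735.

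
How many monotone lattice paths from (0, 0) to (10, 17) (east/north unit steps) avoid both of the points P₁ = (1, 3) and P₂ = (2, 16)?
Number of paths = 5166652

Inclusion–exclusion. Total paths: C(27, 10) = 8436285. Through P₁: C(4, 1)·C(23, 9) = 3268760. Through P₂: C(18, 2)·C(9, 8) = 1377. Since P₁ is strictly southwest of P₂, a monotone path through both must visit P₁ then P₂; paths through both = C(4, 1)·C(14, 1)·C(9, 8) = 504. Avoid both = 8436285 − 3268760 − 1377 + 504 = 5166652.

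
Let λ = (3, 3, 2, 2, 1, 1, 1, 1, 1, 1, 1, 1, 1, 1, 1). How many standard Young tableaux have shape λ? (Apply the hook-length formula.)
# SYT of shape (3, 3, 2, 2, 1, 1, 1, 1, 1, 1, 1, 1, 1, 1, 1) = 323190

Hook-length formula: f^λ = n! / Π hook(c), product over all cells c of the Young diagram. For λ = (3, 3, 2, 2, 1, 1, 1, 1, 1, 1, 1, 1, 1, 1, 1), n = 21 boxes. Hook lengths by row (left-to-right, top-to-bottom): [17, 5, 2]; [16, 4, 1]; [14, 2]; [13, 1]; [11]; [10]; [9]; [8]; [7]; [6]; [5]; [4]; [3]; [2]; [1]. Product of hooks = 158083301376000. So f^λ = 21! / 158083301376000 = 51090942171709440000 / 158083301376000 = 323190.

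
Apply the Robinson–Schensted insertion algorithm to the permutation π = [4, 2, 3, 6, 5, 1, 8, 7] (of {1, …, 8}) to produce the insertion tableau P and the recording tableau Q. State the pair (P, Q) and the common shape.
P = [1, 3, 5, 7] / [2, 6, 8] / [4];  Q = [1, 3, 4, 7] / [2, 5, 8] / [6];  common shape = (4, 3, 1)

Row-insert the values π_1, π_2, … into P one at a time, bumping the leftmost entry strictly greater than the inserted value down to the next row. The recording tableau Q records, in position (i, j), the step at which that cell was added to P.
  Insert 4 (step 1): P = [4];  Q = [1]
  Insert 2 (step 2): P = [2] / [4];  Q = [1] / [2]
  Insert 3 (step 3): P = [2, 3] / [4];  Q = [1, 3] / [2]
  Insert 6 (step 4): P = [2, 3, 6] / [4];  Q = [1, 3, 4] / [2]
  Insert 5 (step 5): P = [2, 3, 5] / [4, 6];  Q = [1, 3, 4] / [2, 5]
  Insert 1 (step 6): P = [1, 3, 5] / [2, 6] / [4];  Q = [1, 3, 4] / [2, 5] / [6]
  Insert 8 (step 7): P = [1, 3, 5, 8] / [2, 6] / [4];  Q = [1, 3, 4, 7] / [2, 5] / [6]
  Insert 7 (step 8): P = [1, 3, 5, 7] / [2, 6, 8] / [4];  Q = [1, 3, 4, 7] / [2, 5, 8] / [6]
Final shape: (4, 3, 1).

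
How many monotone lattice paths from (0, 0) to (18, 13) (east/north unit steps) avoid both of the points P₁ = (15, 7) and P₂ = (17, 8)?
Number of paths = 188507721

Inclusion–exclusion. Total paths: C(31, 18) = 206253075. Through P₁: C(22, 15)·C(9, 3) = 14325696. Through P₂: C(25, 17)·C(6, 1) = 6489450. Since P₁ is strictly southwest of P₂, a monotone path through both must visit P₁ then P₂; paths through both = C(22, 15)·C(3, 2)·C(6, 1) = 3069792. Avoid both = 206253075 − 14325696 − 6489450 + 3069792 = 188507721.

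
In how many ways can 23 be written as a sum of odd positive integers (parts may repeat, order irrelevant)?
p_odd(23) = 104

Enumerate partitions using only odd parts via the recurrence o(n, m) = o(n, m−2) + o(n−m, m) over odd m, starting from the largest odd part ≤ n. This gives p_odd(23) = 104. (Euler's theorem: equals the count of distinct-part partitions.)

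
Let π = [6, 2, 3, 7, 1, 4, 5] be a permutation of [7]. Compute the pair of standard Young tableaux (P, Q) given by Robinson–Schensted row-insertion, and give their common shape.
P = [1, 3, 4, 5] / [2, 7] / [6];  Q = [1, 3, 4, 7] / [2, 6] / [5];  common shape = (4, 2, 1)

Row-insert the values π_1, π_2, … into P one at a time, bumping the leftmost entry strictly greater than the inserted value down to the next row. The recording tableau Q records, in position (i, j), the step at which that cell was added to P.
  Insert 6 (step 1): P = [6];  Q = [1]
  Insert 2 (step 2): P = [2] / [6];  Q = [1] / [2]
  Insert 3 (step 3): P = [2, 3] / [6];  Q = [1, 3] / [2]
  Insert 7 (step 4): P = [2, 3, 7] / [6];  Q = [1, 3, 4] / [2]
  Insert 1 (step 5): P = [1, 3, 7] / [2] / [6];  Q = [1, 3, 4] / [2] / [5]
  Insert 4 (step 6): P = [1, 3, 4] / [2, 7] / [6];  Q = [1, 3, 4] / [2, 6] / [5]
  Insert 5 (step 7): P = [1, 3, 4, 5] / [2, 7] / [6];  Q = [1, 3, 4, 7] / [2, 6] / [5]
Final shape: (4, 2, 1).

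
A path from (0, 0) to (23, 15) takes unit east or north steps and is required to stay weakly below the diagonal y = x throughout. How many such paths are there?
Number of paths = 5801732460

By the reflection principle (André's argument), the number of monotone paths to (23, 15) with n ≤ m that never go above y = x is C(38, 23) − C(38, 24) = 15471286560 − 9669554100 = 5801732460.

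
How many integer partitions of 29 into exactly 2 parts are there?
p(29, 2 parts) = 14

Partitions of n into exactly k parts are in bijection with partitions of n − k into at most k parts (subtract 1 from each part). So p(29, exactly 2) = p(27, parts ≤ 2). Computing via the recurrence p(m, j) = p(m, j−1) + p(m−j, j) gives 14.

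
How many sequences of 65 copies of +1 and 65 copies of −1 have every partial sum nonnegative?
C_65 = 1440418573150919668872489894243865350

These ballot sequences are counted by the Catalan number C_n = (1/(n + 1)) · C(2n, n). For n = 65: C_65 = (1/66) · C(130, 65) = 95067625827960698145584333020095113100/66 = 1440418573150919668872489894243865350.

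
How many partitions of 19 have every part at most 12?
p(19, parts ≤ 12) = 460

Use the recurrence p(n, m) = p(n, m−1) + p(n−m, m): either the largest part is < m (count p(n, m−1)) or the largest part is exactly m (remove one copy of m, count p(n−m, m)). With p(0, ·) = 1 this gives p(19, parts ≤ 12) = 460. (By conjugating Young diagrams, this also counts partitions of 19 into at most 12 parts.)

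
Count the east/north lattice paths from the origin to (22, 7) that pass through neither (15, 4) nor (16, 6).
Number of paths = 654765

Inclusion–exclusion. Total paths: C(29, 22) = 1560780. Through P₁: C(19, 15)·C(10, 7) = 465120. Through P₂: C(22, 16)·C(7, 6) = 522291. Since P₁ is strictly southwest of P₂, a monotone path through both must visit P₁ then P₂; paths through both = C(19, 15)·C(3, 1)·C(7, 6) = 81396. Avoid both = 1560780 − 465120 − 522291 + 81396 = 654765.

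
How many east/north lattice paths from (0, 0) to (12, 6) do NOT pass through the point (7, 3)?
Number of paths = 11844

Total paths from (0, 0) to (12, 6): C(18, 12) = 18564. Paths through (7, 3): (paths (0, 0) → (7, 3)) × (paths (7, 3) → (12, 6)) = C(10, 7) · C(8, 5) = 120 · 56 = 6720. Avoidance count = 18564 − 6720 = 11844.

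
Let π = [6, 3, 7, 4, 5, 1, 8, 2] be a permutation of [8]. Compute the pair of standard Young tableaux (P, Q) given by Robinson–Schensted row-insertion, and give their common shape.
P = [1, 2, 5, 8] / [3, 4] / [6, 7];  Q = [1, 3, 5, 7] / [2, 4] / [6, 8];  common shape = (4, 2, 2)

Row-insert the values π_1, π_2, … into P one at a time, bumping the leftmost entry strictly greater than the inserted value down to the next row. The recording tableau Q records, in position (i, j), the step at which that cell was added to P.
  Insert 6 (step 1): P = [6];  Q = [1]
  Insert 3 (step 2): P = [3] / [6];  Q = [1] / [2]
  Insert 7 (step 3): P = [3, 7] / [6];  Q = [1, 3] / [2]
  Insert 4 (step 4): P = [3, 4] / [6, 7];  Q = [1, 3] / [2, 4]
  Insert 5 (step 5): P = [3, 4, 5] / [6, 7];  Q = [1, 3, 5] / [2, 4]
  Insert 1 (step 6): P = [1, 4, 5] / [3, 7] / [6];  Q = [1, 3, 5] / [2, 4] / [6]
  Insert 8 (step 7): P = [1, 4, 5, 8] / [3, 7] / [6];  Q = [1, 3, 5, 7] / [2, 4] / [6]
  Insert 2 (step 8): P = [1, 2, 5, 8] / [3, 4] / [6, 7];  Q = [1, 3, 5, 7] / [2, 4] / [6, 8]
Final shape: (4, 2, 2).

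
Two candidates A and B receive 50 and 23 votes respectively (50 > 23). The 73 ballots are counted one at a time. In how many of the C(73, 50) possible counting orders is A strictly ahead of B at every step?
Strict-lead orderings = 2102763084503547024

Total orderings of the 73 votes with 50 for A: C(73, 50) = 5685248339583664176. By the Bertrand ballot formula (Cycle Lemma / reflection principle), the number of orderings in which A is strictly ahead of B throughout is (p − q)/(p + q) · C(p + q, p) = (50 − 23)/(50 + 23) · 5685248339583664176 = 2102763084503547024.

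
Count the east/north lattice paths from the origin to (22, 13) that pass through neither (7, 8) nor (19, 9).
Number of paths = 1137755985

Inclusion–exclusion. Total paths: C(35, 22) = 1476337800. Through P₁: C(15, 7)·C(20, 15) = 99768240. Through P₂: C(28, 19)·C(7, 3) = 241741500. Since P₁ is strictly southwest of P₂, a monotone path through both must visit P₁ then P₂; paths through both = C(15, 7)·C(13, 12)·C(7, 3) = 2927925. Avoid both = 1476337800 − 99768240 − 241741500 + 2927925 = 1137755985.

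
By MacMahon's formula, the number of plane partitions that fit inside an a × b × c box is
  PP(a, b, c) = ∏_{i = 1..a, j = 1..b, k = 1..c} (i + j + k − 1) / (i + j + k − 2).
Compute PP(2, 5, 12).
PP(2, 5, 12) = 8836464

Evaluate the triple product over i = 1..2, j = 1..5, k = 1..12. The factors are (2/1) · (3/2) · (4/3) · (5/4) · (6/5) · (7/6) · (8/7) · (9/8) · … (120 factors total). The numerators and denominators telescope so the product is an integer; carrying out the multiplication exactly gives PP(2, 5, 12) = 8836464.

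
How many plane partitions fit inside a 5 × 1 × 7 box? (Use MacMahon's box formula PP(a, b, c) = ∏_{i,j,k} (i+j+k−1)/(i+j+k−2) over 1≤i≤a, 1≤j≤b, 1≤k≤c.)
PP(5, 1, 7) = 792

Evaluate the triple product over i = 1..5, j = 1..1, k = 1..7. The factors are (2/1) · (3/2) · (4/3) · (5/4) · (6/5) · (7/6) · (8/7) · (3/2) · … (35 factors total). The numerators and denominators telescope so the product is an integer; carrying out the multiplication exactly gives PP(5, 1, 7) = 792.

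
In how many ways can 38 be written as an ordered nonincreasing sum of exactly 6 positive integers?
p(38, 6 parts) = 1540

Partitions of n into exactly k parts are in bijection with partitions of n − k into at most k parts (subtract 1 from each part). So p(38, exactly 6) = p(32, parts ≤ 6). Computing via the recurrence p(m, j) = p(m, j−1) + p(m−j, j) gives 1540.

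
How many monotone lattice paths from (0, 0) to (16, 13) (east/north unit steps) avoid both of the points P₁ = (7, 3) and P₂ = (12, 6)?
Number of paths = 52870035

Inclusion–exclusion. Total paths: C(29, 16) = 67863915. Through P₁: C(10, 7)·C(19, 9) = 11085360. Through P₂: C(18, 12)·C(11, 4) = 6126120. Since P₁ is strictly southwest of P₂, a monotone path through both must visit P₁ then P₂; paths through both = C(10, 7)·C(8, 5)·C(11, 4) = 2217600. Avoid both = 67863915 − 11085360 − 6126120 + 2217600 = 52870035.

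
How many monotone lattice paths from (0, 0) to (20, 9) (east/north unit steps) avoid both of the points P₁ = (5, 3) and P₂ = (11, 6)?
Number of paths = 5288381

Inclusion–exclusion. Total paths: C(29, 20) = 10015005. Through P₁: C(8, 5)·C(21, 15) = 3038784. Through P₂: C(17, 11)·C(12, 9) = 2722720. Since P₁ is strictly southwest of P₂, a monotone path through both must visit P₁ then P₂; paths through both = C(8, 5)·C(9, 6)·C(12, 9) = 1034880. Avoid both = 10015005 − 3038784 − 2722720 + 1034880 = 5288381.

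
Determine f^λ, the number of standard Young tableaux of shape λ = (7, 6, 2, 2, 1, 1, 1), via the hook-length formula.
# SYT of shape (7, 6, 2, 2, 1, 1, 1) = 86822400

Hook-length formula: f^λ = n! / Π hook(c), product over all cells c of the Young diagram. For λ = (7, 6, 2, 2, 1, 1, 1), n = 20 boxes. Hook lengths by row (left-to-right, top-to-bottom): [13, 9, 6, 5, 4, 3, 1]; [11, 7, 4, 3, 2, 1]; [6, 2]; [5, 1]; [3]; [2]; [1]. Product of hooks = 28021593600. So f^λ = 20! / 28021593600 = 2432902008176640000 / 28021593600 = 86822400.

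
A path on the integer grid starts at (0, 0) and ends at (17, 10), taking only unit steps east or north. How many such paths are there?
Number of paths = 8436285

A monotone lattice path from (0, 0) to (17, 10) consists of 17 east steps and 10 north steps in some order, so it is determined by which 17 of the 27 steps are east. The count is C(27, 17) = 8436285.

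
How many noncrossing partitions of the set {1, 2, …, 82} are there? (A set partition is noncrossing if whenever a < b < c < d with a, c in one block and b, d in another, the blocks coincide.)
C_82 = 17526585015616776834735140517915655636396234280

These noncrossing partitions are counted by the Catalan number C_n = (1/(n + 1)) · C(2n, n). For n = 82: C_82 = (1/83) · C(164, 82) = 1454706556296192477283016662986999417820887445240/83 = 17526585015616776834735140517915655636396234280.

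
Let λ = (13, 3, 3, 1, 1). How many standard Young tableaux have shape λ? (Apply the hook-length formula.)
# SYT of shape (13, 3, 3, 1, 1) = 6320160

Hook-length formula: f^λ = n! / Π hook(c), product over all cells c of the Young diagram. For λ = (13, 3, 3, 1, 1), n = 21 boxes. Hook lengths by row (left-to-right, top-to-bottom): [17, 14, 13, 10, 9, 8, 7, 6, 5, 4, 3, 2, 1]; [6, 3, 2]; [5, 2, 1]; [2]; [1]. Product of hooks = 8083805184000. So f^λ = 21! / 8083805184000 = 51090942171709440000 / 8083805184000 = 6320160.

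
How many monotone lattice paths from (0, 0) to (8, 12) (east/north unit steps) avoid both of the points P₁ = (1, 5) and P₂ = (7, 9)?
Number of paths = 64658

Inclusion–exclusion. Total paths: C(20, 8) = 125970. Through P₁: C(6, 1)·C(14, 7) = 20592. Through P₂: C(16, 7)·C(4, 1) = 45760. Since P₁ is strictly southwest of P₂, a monotone path through both must visit P₁ then P₂; paths through both = C(6, 1)·C(10, 6)·C(4, 1) = 5040. Avoid both = 125970 − 20592 − 45760 + 5040 = 64658.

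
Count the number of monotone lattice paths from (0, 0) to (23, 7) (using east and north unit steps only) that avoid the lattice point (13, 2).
Number of paths = 1720485

Total paths from (0, 0) to (23, 7): C(30, 23) = 2035800. Paths through (13, 2): (paths (0, 0) → (13, 2)) × (paths (13, 2) → (23, 7)) = C(15, 13) · C(15, 10) = 105 · 3003 = 315315. Avoidance count = 2035800 − 315315 = 1720485.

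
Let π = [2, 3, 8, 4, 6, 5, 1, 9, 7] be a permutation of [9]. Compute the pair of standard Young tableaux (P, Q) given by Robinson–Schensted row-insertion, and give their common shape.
P = [1, 3, 4, 5, 7] / [2, 9] / [6] / [8];  Q = [1, 2, 3, 5, 8] / [4, 9] / [6] / [7];  common shape = (5, 2, 1, 1)

Row-insert the values π_1, π_2, … into P one at a time, bumping the leftmost entry strictly greater than the inserted value down to the next row. The recording tableau Q records, in position (i, j), the step at which that cell was added to P.
  Insert 2 (step 1): P = [2];  Q = [1]
  Insert 3 (step 2): P = [2, 3];  Q = [1, 2]
  Insert 8 (step 3): P = [2, 3, 8];  Q = [1, 2, 3]
  Insert 4 (step 4): P = [2, 3, 4] / [8];  Q = [1, 2, 3] / [4]
  Insert 6 (step 5): P = [2, 3, 4, 6] / [8];  Q = [1, 2, 3, 5] / [4]
  Insert 5 (step 6): P = [2, 3, 4, 5] / [6] / [8];  Q = [1, 2, 3, 5] / [4] / [6]
  Insert 1 (step 7): P = [1, 3, 4, 5] / [2] / [6] / [8];  Q = [1, 2, 3, 5] / [4] / [6] / [7]
  Insert 9 (step 8): P = [1, 3, 4, 5, 9] / [2] / [6] / [8];  Q = [1, 2, 3, 5, 8] / [4] / [6] / [7]
  Insert 7 (step 9): P = [1, 3, 4, 5, 7] / [2, 9] / [6] / [8];  Q = [1, 2, 3, 5, 8] / [4, 9] / [6] / [7]
Final shape: (5, 2, 1, 1).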